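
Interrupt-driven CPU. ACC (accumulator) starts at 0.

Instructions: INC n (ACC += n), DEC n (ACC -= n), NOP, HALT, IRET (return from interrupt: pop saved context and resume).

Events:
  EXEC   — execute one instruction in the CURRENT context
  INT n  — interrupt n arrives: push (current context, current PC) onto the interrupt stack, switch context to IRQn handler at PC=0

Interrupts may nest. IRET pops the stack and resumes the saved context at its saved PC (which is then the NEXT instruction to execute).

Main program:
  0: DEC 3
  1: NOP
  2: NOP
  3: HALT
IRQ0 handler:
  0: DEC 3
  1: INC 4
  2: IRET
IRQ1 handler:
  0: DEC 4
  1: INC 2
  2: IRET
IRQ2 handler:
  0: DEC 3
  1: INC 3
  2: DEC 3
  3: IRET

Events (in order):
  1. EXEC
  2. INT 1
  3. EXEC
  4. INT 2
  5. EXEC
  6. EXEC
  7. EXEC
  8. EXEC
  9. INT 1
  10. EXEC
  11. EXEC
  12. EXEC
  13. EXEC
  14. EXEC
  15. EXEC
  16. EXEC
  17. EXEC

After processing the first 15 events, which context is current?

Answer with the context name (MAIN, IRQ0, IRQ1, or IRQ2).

Answer: MAIN

Derivation:
Event 1 (EXEC): [MAIN] PC=0: DEC 3 -> ACC=-3
Event 2 (INT 1): INT 1 arrives: push (MAIN, PC=1), enter IRQ1 at PC=0 (depth now 1)
Event 3 (EXEC): [IRQ1] PC=0: DEC 4 -> ACC=-7
Event 4 (INT 2): INT 2 arrives: push (IRQ1, PC=1), enter IRQ2 at PC=0 (depth now 2)
Event 5 (EXEC): [IRQ2] PC=0: DEC 3 -> ACC=-10
Event 6 (EXEC): [IRQ2] PC=1: INC 3 -> ACC=-7
Event 7 (EXEC): [IRQ2] PC=2: DEC 3 -> ACC=-10
Event 8 (EXEC): [IRQ2] PC=3: IRET -> resume IRQ1 at PC=1 (depth now 1)
Event 9 (INT 1): INT 1 arrives: push (IRQ1, PC=1), enter IRQ1 at PC=0 (depth now 2)
Event 10 (EXEC): [IRQ1] PC=0: DEC 4 -> ACC=-14
Event 11 (EXEC): [IRQ1] PC=1: INC 2 -> ACC=-12
Event 12 (EXEC): [IRQ1] PC=2: IRET -> resume IRQ1 at PC=1 (depth now 1)
Event 13 (EXEC): [IRQ1] PC=1: INC 2 -> ACC=-10
Event 14 (EXEC): [IRQ1] PC=2: IRET -> resume MAIN at PC=1 (depth now 0)
Event 15 (EXEC): [MAIN] PC=1: NOP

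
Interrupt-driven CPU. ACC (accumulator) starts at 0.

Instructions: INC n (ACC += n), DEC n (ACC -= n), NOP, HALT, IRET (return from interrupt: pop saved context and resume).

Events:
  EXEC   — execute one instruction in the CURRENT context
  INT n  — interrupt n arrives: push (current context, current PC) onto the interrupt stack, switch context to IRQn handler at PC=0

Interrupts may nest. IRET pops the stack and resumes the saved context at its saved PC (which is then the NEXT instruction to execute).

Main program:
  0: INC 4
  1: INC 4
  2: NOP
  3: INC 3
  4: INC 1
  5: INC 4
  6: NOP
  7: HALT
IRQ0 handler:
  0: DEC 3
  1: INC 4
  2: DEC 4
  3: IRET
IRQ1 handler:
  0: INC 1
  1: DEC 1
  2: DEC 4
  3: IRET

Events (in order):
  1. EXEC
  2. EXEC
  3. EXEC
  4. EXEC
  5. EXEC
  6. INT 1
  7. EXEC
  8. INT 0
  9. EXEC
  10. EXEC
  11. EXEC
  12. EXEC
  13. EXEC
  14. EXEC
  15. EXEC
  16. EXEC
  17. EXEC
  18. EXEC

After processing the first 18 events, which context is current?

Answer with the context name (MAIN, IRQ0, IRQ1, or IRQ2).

Event 1 (EXEC): [MAIN] PC=0: INC 4 -> ACC=4
Event 2 (EXEC): [MAIN] PC=1: INC 4 -> ACC=8
Event 3 (EXEC): [MAIN] PC=2: NOP
Event 4 (EXEC): [MAIN] PC=3: INC 3 -> ACC=11
Event 5 (EXEC): [MAIN] PC=4: INC 1 -> ACC=12
Event 6 (INT 1): INT 1 arrives: push (MAIN, PC=5), enter IRQ1 at PC=0 (depth now 1)
Event 7 (EXEC): [IRQ1] PC=0: INC 1 -> ACC=13
Event 8 (INT 0): INT 0 arrives: push (IRQ1, PC=1), enter IRQ0 at PC=0 (depth now 2)
Event 9 (EXEC): [IRQ0] PC=0: DEC 3 -> ACC=10
Event 10 (EXEC): [IRQ0] PC=1: INC 4 -> ACC=14
Event 11 (EXEC): [IRQ0] PC=2: DEC 4 -> ACC=10
Event 12 (EXEC): [IRQ0] PC=3: IRET -> resume IRQ1 at PC=1 (depth now 1)
Event 13 (EXEC): [IRQ1] PC=1: DEC 1 -> ACC=9
Event 14 (EXEC): [IRQ1] PC=2: DEC 4 -> ACC=5
Event 15 (EXEC): [IRQ1] PC=3: IRET -> resume MAIN at PC=5 (depth now 0)
Event 16 (EXEC): [MAIN] PC=5: INC 4 -> ACC=9
Event 17 (EXEC): [MAIN] PC=6: NOP
Event 18 (EXEC): [MAIN] PC=7: HALT

Answer: MAIN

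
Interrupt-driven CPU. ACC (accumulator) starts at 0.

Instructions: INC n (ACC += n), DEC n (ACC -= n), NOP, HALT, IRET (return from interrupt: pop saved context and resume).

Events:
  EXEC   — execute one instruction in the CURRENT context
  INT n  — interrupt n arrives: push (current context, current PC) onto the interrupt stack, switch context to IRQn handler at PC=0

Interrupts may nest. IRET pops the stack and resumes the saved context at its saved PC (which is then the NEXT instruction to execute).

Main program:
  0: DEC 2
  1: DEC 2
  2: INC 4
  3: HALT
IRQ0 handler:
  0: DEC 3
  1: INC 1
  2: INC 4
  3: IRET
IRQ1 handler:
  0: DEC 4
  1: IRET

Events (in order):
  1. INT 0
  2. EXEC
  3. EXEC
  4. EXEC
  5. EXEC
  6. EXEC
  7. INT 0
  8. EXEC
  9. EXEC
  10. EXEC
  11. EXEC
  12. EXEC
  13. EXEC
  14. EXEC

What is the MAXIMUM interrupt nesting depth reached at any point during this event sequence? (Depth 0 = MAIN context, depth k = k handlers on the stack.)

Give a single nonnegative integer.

Answer: 1

Derivation:
Event 1 (INT 0): INT 0 arrives: push (MAIN, PC=0), enter IRQ0 at PC=0 (depth now 1) [depth=1]
Event 2 (EXEC): [IRQ0] PC=0: DEC 3 -> ACC=-3 [depth=1]
Event 3 (EXEC): [IRQ0] PC=1: INC 1 -> ACC=-2 [depth=1]
Event 4 (EXEC): [IRQ0] PC=2: INC 4 -> ACC=2 [depth=1]
Event 5 (EXEC): [IRQ0] PC=3: IRET -> resume MAIN at PC=0 (depth now 0) [depth=0]
Event 6 (EXEC): [MAIN] PC=0: DEC 2 -> ACC=0 [depth=0]
Event 7 (INT 0): INT 0 arrives: push (MAIN, PC=1), enter IRQ0 at PC=0 (depth now 1) [depth=1]
Event 8 (EXEC): [IRQ0] PC=0: DEC 3 -> ACC=-3 [depth=1]
Event 9 (EXEC): [IRQ0] PC=1: INC 1 -> ACC=-2 [depth=1]
Event 10 (EXEC): [IRQ0] PC=2: INC 4 -> ACC=2 [depth=1]
Event 11 (EXEC): [IRQ0] PC=3: IRET -> resume MAIN at PC=1 (depth now 0) [depth=0]
Event 12 (EXEC): [MAIN] PC=1: DEC 2 -> ACC=0 [depth=0]
Event 13 (EXEC): [MAIN] PC=2: INC 4 -> ACC=4 [depth=0]
Event 14 (EXEC): [MAIN] PC=3: HALT [depth=0]
Max depth observed: 1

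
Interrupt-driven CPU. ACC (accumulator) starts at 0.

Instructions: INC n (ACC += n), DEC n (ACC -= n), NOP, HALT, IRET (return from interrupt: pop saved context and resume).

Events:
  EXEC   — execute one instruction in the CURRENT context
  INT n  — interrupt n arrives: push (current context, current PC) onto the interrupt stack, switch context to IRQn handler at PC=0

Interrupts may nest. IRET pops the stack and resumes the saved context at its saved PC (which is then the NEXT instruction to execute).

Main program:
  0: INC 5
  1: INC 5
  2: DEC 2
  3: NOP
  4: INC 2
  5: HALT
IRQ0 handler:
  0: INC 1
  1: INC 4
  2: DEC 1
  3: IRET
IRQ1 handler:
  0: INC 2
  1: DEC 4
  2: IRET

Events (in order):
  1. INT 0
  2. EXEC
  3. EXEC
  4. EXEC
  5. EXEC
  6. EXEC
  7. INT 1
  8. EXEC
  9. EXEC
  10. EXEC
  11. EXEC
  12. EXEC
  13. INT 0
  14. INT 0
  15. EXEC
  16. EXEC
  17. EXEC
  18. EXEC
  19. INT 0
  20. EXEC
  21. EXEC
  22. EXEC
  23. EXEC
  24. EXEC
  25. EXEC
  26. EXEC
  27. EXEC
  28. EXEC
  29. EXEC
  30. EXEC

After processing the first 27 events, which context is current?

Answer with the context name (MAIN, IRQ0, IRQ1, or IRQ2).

Event 1 (INT 0): INT 0 arrives: push (MAIN, PC=0), enter IRQ0 at PC=0 (depth now 1)
Event 2 (EXEC): [IRQ0] PC=0: INC 1 -> ACC=1
Event 3 (EXEC): [IRQ0] PC=1: INC 4 -> ACC=5
Event 4 (EXEC): [IRQ0] PC=2: DEC 1 -> ACC=4
Event 5 (EXEC): [IRQ0] PC=3: IRET -> resume MAIN at PC=0 (depth now 0)
Event 6 (EXEC): [MAIN] PC=0: INC 5 -> ACC=9
Event 7 (INT 1): INT 1 arrives: push (MAIN, PC=1), enter IRQ1 at PC=0 (depth now 1)
Event 8 (EXEC): [IRQ1] PC=0: INC 2 -> ACC=11
Event 9 (EXEC): [IRQ1] PC=1: DEC 4 -> ACC=7
Event 10 (EXEC): [IRQ1] PC=2: IRET -> resume MAIN at PC=1 (depth now 0)
Event 11 (EXEC): [MAIN] PC=1: INC 5 -> ACC=12
Event 12 (EXEC): [MAIN] PC=2: DEC 2 -> ACC=10
Event 13 (INT 0): INT 0 arrives: push (MAIN, PC=3), enter IRQ0 at PC=0 (depth now 1)
Event 14 (INT 0): INT 0 arrives: push (IRQ0, PC=0), enter IRQ0 at PC=0 (depth now 2)
Event 15 (EXEC): [IRQ0] PC=0: INC 1 -> ACC=11
Event 16 (EXEC): [IRQ0] PC=1: INC 4 -> ACC=15
Event 17 (EXEC): [IRQ0] PC=2: DEC 1 -> ACC=14
Event 18 (EXEC): [IRQ0] PC=3: IRET -> resume IRQ0 at PC=0 (depth now 1)
Event 19 (INT 0): INT 0 arrives: push (IRQ0, PC=0), enter IRQ0 at PC=0 (depth now 2)
Event 20 (EXEC): [IRQ0] PC=0: INC 1 -> ACC=15
Event 21 (EXEC): [IRQ0] PC=1: INC 4 -> ACC=19
Event 22 (EXEC): [IRQ0] PC=2: DEC 1 -> ACC=18
Event 23 (EXEC): [IRQ0] PC=3: IRET -> resume IRQ0 at PC=0 (depth now 1)
Event 24 (EXEC): [IRQ0] PC=0: INC 1 -> ACC=19
Event 25 (EXEC): [IRQ0] PC=1: INC 4 -> ACC=23
Event 26 (EXEC): [IRQ0] PC=2: DEC 1 -> ACC=22
Event 27 (EXEC): [IRQ0] PC=3: IRET -> resume MAIN at PC=3 (depth now 0)

Answer: MAIN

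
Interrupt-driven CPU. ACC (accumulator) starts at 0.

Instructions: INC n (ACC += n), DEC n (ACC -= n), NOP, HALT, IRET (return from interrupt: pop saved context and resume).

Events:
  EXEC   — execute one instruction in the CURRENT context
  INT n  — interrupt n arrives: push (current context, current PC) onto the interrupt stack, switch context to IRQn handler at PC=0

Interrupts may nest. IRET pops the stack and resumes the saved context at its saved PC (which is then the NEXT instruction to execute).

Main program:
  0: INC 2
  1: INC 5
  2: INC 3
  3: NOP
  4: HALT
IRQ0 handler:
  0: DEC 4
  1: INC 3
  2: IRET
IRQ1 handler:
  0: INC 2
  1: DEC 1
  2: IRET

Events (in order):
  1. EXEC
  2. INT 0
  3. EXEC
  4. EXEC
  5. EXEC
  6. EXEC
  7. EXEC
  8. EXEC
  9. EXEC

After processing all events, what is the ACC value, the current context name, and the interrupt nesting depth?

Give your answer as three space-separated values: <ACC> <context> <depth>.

Event 1 (EXEC): [MAIN] PC=0: INC 2 -> ACC=2
Event 2 (INT 0): INT 0 arrives: push (MAIN, PC=1), enter IRQ0 at PC=0 (depth now 1)
Event 3 (EXEC): [IRQ0] PC=0: DEC 4 -> ACC=-2
Event 4 (EXEC): [IRQ0] PC=1: INC 3 -> ACC=1
Event 5 (EXEC): [IRQ0] PC=2: IRET -> resume MAIN at PC=1 (depth now 0)
Event 6 (EXEC): [MAIN] PC=1: INC 5 -> ACC=6
Event 7 (EXEC): [MAIN] PC=2: INC 3 -> ACC=9
Event 8 (EXEC): [MAIN] PC=3: NOP
Event 9 (EXEC): [MAIN] PC=4: HALT

Answer: 9 MAIN 0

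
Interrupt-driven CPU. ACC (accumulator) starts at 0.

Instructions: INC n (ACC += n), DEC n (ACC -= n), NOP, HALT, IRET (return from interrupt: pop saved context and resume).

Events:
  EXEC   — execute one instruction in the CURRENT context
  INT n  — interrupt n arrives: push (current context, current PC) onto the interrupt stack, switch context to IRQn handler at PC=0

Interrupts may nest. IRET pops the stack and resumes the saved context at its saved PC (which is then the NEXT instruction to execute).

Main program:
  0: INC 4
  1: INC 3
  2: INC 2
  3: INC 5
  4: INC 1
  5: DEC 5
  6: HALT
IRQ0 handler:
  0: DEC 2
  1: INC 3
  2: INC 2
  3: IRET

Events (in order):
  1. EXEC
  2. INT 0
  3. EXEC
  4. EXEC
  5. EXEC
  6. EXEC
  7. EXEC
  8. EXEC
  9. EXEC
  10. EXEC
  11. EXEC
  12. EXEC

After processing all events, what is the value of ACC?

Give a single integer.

Event 1 (EXEC): [MAIN] PC=0: INC 4 -> ACC=4
Event 2 (INT 0): INT 0 arrives: push (MAIN, PC=1), enter IRQ0 at PC=0 (depth now 1)
Event 3 (EXEC): [IRQ0] PC=0: DEC 2 -> ACC=2
Event 4 (EXEC): [IRQ0] PC=1: INC 3 -> ACC=5
Event 5 (EXEC): [IRQ0] PC=2: INC 2 -> ACC=7
Event 6 (EXEC): [IRQ0] PC=3: IRET -> resume MAIN at PC=1 (depth now 0)
Event 7 (EXEC): [MAIN] PC=1: INC 3 -> ACC=10
Event 8 (EXEC): [MAIN] PC=2: INC 2 -> ACC=12
Event 9 (EXEC): [MAIN] PC=3: INC 5 -> ACC=17
Event 10 (EXEC): [MAIN] PC=4: INC 1 -> ACC=18
Event 11 (EXEC): [MAIN] PC=5: DEC 5 -> ACC=13
Event 12 (EXEC): [MAIN] PC=6: HALT

Answer: 13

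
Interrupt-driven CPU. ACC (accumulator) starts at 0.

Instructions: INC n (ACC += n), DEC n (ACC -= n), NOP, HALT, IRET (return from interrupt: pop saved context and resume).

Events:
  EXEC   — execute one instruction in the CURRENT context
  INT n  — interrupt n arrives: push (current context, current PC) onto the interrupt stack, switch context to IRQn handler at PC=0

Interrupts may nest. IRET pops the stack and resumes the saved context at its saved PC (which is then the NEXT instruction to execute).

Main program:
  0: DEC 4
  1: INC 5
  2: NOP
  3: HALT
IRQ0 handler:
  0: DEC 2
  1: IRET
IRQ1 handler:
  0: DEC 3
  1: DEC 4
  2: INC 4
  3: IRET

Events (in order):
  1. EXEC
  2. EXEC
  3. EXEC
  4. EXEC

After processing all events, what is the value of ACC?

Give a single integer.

Event 1 (EXEC): [MAIN] PC=0: DEC 4 -> ACC=-4
Event 2 (EXEC): [MAIN] PC=1: INC 5 -> ACC=1
Event 3 (EXEC): [MAIN] PC=2: NOP
Event 4 (EXEC): [MAIN] PC=3: HALT

Answer: 1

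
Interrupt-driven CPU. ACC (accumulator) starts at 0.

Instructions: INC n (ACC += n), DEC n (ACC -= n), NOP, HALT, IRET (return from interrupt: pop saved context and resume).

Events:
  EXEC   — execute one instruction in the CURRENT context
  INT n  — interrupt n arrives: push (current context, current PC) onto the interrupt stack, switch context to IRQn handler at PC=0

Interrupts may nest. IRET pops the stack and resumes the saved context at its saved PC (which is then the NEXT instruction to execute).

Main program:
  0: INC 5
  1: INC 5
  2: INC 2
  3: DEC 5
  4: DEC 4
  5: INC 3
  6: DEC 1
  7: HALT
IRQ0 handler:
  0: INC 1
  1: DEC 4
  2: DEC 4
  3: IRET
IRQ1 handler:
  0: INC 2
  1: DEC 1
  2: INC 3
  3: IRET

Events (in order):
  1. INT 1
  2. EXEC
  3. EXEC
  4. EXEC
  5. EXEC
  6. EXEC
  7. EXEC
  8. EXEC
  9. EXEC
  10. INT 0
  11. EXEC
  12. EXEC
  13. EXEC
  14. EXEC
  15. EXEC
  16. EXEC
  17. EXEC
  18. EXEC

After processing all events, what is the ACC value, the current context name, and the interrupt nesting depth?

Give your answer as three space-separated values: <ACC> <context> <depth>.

Answer: 2 MAIN 0

Derivation:
Event 1 (INT 1): INT 1 arrives: push (MAIN, PC=0), enter IRQ1 at PC=0 (depth now 1)
Event 2 (EXEC): [IRQ1] PC=0: INC 2 -> ACC=2
Event 3 (EXEC): [IRQ1] PC=1: DEC 1 -> ACC=1
Event 4 (EXEC): [IRQ1] PC=2: INC 3 -> ACC=4
Event 5 (EXEC): [IRQ1] PC=3: IRET -> resume MAIN at PC=0 (depth now 0)
Event 6 (EXEC): [MAIN] PC=0: INC 5 -> ACC=9
Event 7 (EXEC): [MAIN] PC=1: INC 5 -> ACC=14
Event 8 (EXEC): [MAIN] PC=2: INC 2 -> ACC=16
Event 9 (EXEC): [MAIN] PC=3: DEC 5 -> ACC=11
Event 10 (INT 0): INT 0 arrives: push (MAIN, PC=4), enter IRQ0 at PC=0 (depth now 1)
Event 11 (EXEC): [IRQ0] PC=0: INC 1 -> ACC=12
Event 12 (EXEC): [IRQ0] PC=1: DEC 4 -> ACC=8
Event 13 (EXEC): [IRQ0] PC=2: DEC 4 -> ACC=4
Event 14 (EXEC): [IRQ0] PC=3: IRET -> resume MAIN at PC=4 (depth now 0)
Event 15 (EXEC): [MAIN] PC=4: DEC 4 -> ACC=0
Event 16 (EXEC): [MAIN] PC=5: INC 3 -> ACC=3
Event 17 (EXEC): [MAIN] PC=6: DEC 1 -> ACC=2
Event 18 (EXEC): [MAIN] PC=7: HALT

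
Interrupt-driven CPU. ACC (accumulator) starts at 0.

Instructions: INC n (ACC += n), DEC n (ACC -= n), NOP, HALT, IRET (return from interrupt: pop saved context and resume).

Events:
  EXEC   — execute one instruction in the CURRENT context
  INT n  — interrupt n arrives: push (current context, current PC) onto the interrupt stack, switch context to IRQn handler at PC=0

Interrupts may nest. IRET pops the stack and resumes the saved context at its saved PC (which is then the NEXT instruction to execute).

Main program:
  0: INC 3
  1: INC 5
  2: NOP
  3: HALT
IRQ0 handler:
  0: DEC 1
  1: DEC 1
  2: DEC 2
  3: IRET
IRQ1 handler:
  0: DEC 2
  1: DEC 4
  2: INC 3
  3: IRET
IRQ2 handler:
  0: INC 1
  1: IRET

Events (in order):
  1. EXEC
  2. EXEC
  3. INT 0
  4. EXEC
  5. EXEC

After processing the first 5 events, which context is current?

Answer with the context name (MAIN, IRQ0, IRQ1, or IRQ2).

Answer: IRQ0

Derivation:
Event 1 (EXEC): [MAIN] PC=0: INC 3 -> ACC=3
Event 2 (EXEC): [MAIN] PC=1: INC 5 -> ACC=8
Event 3 (INT 0): INT 0 arrives: push (MAIN, PC=2), enter IRQ0 at PC=0 (depth now 1)
Event 4 (EXEC): [IRQ0] PC=0: DEC 1 -> ACC=7
Event 5 (EXEC): [IRQ0] PC=1: DEC 1 -> ACC=6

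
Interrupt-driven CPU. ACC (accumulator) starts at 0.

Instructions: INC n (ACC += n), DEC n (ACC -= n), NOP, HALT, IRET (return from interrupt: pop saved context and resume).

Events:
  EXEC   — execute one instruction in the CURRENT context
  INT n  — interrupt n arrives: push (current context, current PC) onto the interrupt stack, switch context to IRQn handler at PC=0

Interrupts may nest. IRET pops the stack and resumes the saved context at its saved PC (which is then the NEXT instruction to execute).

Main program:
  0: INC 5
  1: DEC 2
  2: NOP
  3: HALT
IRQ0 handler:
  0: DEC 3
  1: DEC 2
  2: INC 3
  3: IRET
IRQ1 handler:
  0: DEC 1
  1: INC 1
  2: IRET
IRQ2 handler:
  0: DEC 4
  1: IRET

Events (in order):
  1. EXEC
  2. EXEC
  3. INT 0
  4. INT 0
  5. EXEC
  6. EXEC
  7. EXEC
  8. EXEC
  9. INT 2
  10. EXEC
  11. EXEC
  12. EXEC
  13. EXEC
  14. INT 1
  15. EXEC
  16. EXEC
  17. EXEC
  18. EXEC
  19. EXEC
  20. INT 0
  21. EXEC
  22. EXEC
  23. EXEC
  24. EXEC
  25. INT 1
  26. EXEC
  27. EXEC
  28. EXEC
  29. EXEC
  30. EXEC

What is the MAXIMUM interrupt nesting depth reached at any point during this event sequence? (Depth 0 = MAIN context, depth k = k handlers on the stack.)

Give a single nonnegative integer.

Answer: 2

Derivation:
Event 1 (EXEC): [MAIN] PC=0: INC 5 -> ACC=5 [depth=0]
Event 2 (EXEC): [MAIN] PC=1: DEC 2 -> ACC=3 [depth=0]
Event 3 (INT 0): INT 0 arrives: push (MAIN, PC=2), enter IRQ0 at PC=0 (depth now 1) [depth=1]
Event 4 (INT 0): INT 0 arrives: push (IRQ0, PC=0), enter IRQ0 at PC=0 (depth now 2) [depth=2]
Event 5 (EXEC): [IRQ0] PC=0: DEC 3 -> ACC=0 [depth=2]
Event 6 (EXEC): [IRQ0] PC=1: DEC 2 -> ACC=-2 [depth=2]
Event 7 (EXEC): [IRQ0] PC=2: INC 3 -> ACC=1 [depth=2]
Event 8 (EXEC): [IRQ0] PC=3: IRET -> resume IRQ0 at PC=0 (depth now 1) [depth=1]
Event 9 (INT 2): INT 2 arrives: push (IRQ0, PC=0), enter IRQ2 at PC=0 (depth now 2) [depth=2]
Event 10 (EXEC): [IRQ2] PC=0: DEC 4 -> ACC=-3 [depth=2]
Event 11 (EXEC): [IRQ2] PC=1: IRET -> resume IRQ0 at PC=0 (depth now 1) [depth=1]
Event 12 (EXEC): [IRQ0] PC=0: DEC 3 -> ACC=-6 [depth=1]
Event 13 (EXEC): [IRQ0] PC=1: DEC 2 -> ACC=-8 [depth=1]
Event 14 (INT 1): INT 1 arrives: push (IRQ0, PC=2), enter IRQ1 at PC=0 (depth now 2) [depth=2]
Event 15 (EXEC): [IRQ1] PC=0: DEC 1 -> ACC=-9 [depth=2]
Event 16 (EXEC): [IRQ1] PC=1: INC 1 -> ACC=-8 [depth=2]
Event 17 (EXEC): [IRQ1] PC=2: IRET -> resume IRQ0 at PC=2 (depth now 1) [depth=1]
Event 18 (EXEC): [IRQ0] PC=2: INC 3 -> ACC=-5 [depth=1]
Event 19 (EXEC): [IRQ0] PC=3: IRET -> resume MAIN at PC=2 (depth now 0) [depth=0]
Event 20 (INT 0): INT 0 arrives: push (MAIN, PC=2), enter IRQ0 at PC=0 (depth now 1) [depth=1]
Event 21 (EXEC): [IRQ0] PC=0: DEC 3 -> ACC=-8 [depth=1]
Event 22 (EXEC): [IRQ0] PC=1: DEC 2 -> ACC=-10 [depth=1]
Event 23 (EXEC): [IRQ0] PC=2: INC 3 -> ACC=-7 [depth=1]
Event 24 (EXEC): [IRQ0] PC=3: IRET -> resume MAIN at PC=2 (depth now 0) [depth=0]
Event 25 (INT 1): INT 1 arrives: push (MAIN, PC=2), enter IRQ1 at PC=0 (depth now 1) [depth=1]
Event 26 (EXEC): [IRQ1] PC=0: DEC 1 -> ACC=-8 [depth=1]
Event 27 (EXEC): [IRQ1] PC=1: INC 1 -> ACC=-7 [depth=1]
Event 28 (EXEC): [IRQ1] PC=2: IRET -> resume MAIN at PC=2 (depth now 0) [depth=0]
Event 29 (EXEC): [MAIN] PC=2: NOP [depth=0]
Event 30 (EXEC): [MAIN] PC=3: HALT [depth=0]
Max depth observed: 2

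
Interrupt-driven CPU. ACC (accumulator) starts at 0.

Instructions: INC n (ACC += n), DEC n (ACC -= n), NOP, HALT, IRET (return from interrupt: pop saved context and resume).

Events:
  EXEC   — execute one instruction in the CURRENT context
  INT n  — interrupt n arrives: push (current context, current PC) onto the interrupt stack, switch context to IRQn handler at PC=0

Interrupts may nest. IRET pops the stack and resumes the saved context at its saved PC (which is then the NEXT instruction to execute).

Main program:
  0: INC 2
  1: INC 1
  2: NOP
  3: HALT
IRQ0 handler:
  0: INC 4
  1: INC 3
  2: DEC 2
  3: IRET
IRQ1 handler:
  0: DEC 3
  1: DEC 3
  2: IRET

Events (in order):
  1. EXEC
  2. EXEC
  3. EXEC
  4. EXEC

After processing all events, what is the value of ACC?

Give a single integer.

Answer: 3

Derivation:
Event 1 (EXEC): [MAIN] PC=0: INC 2 -> ACC=2
Event 2 (EXEC): [MAIN] PC=1: INC 1 -> ACC=3
Event 3 (EXEC): [MAIN] PC=2: NOP
Event 4 (EXEC): [MAIN] PC=3: HALT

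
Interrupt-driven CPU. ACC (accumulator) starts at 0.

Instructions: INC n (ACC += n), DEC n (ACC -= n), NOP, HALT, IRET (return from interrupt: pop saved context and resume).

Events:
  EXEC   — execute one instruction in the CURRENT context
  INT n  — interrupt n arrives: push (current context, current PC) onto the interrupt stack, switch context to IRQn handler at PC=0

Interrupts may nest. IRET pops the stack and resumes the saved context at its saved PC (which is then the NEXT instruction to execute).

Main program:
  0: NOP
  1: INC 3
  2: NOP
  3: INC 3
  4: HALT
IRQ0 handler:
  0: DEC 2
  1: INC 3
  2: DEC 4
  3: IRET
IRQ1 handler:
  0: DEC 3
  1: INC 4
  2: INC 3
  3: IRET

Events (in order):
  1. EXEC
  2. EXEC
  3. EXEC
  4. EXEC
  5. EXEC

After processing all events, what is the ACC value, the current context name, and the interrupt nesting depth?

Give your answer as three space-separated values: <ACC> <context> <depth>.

Event 1 (EXEC): [MAIN] PC=0: NOP
Event 2 (EXEC): [MAIN] PC=1: INC 3 -> ACC=3
Event 3 (EXEC): [MAIN] PC=2: NOP
Event 4 (EXEC): [MAIN] PC=3: INC 3 -> ACC=6
Event 5 (EXEC): [MAIN] PC=4: HALT

Answer: 6 MAIN 0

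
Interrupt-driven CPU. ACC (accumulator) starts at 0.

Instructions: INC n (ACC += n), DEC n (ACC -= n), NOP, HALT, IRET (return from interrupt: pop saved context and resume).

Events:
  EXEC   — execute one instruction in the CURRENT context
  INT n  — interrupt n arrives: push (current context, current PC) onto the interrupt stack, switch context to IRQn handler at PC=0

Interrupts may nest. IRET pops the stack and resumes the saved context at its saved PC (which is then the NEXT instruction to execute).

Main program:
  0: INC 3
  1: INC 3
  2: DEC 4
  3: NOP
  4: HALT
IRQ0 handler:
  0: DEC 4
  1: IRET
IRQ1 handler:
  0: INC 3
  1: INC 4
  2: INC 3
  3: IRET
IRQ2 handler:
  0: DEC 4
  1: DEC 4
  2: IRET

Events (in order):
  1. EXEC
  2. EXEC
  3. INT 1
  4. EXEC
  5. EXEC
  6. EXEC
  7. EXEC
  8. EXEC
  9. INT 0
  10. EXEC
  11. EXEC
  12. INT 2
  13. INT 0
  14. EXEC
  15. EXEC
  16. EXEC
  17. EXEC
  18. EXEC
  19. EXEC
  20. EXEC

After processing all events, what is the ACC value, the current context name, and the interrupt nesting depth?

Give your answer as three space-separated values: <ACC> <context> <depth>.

Event 1 (EXEC): [MAIN] PC=0: INC 3 -> ACC=3
Event 2 (EXEC): [MAIN] PC=1: INC 3 -> ACC=6
Event 3 (INT 1): INT 1 arrives: push (MAIN, PC=2), enter IRQ1 at PC=0 (depth now 1)
Event 4 (EXEC): [IRQ1] PC=0: INC 3 -> ACC=9
Event 5 (EXEC): [IRQ1] PC=1: INC 4 -> ACC=13
Event 6 (EXEC): [IRQ1] PC=2: INC 3 -> ACC=16
Event 7 (EXEC): [IRQ1] PC=3: IRET -> resume MAIN at PC=2 (depth now 0)
Event 8 (EXEC): [MAIN] PC=2: DEC 4 -> ACC=12
Event 9 (INT 0): INT 0 arrives: push (MAIN, PC=3), enter IRQ0 at PC=0 (depth now 1)
Event 10 (EXEC): [IRQ0] PC=0: DEC 4 -> ACC=8
Event 11 (EXEC): [IRQ0] PC=1: IRET -> resume MAIN at PC=3 (depth now 0)
Event 12 (INT 2): INT 2 arrives: push (MAIN, PC=3), enter IRQ2 at PC=0 (depth now 1)
Event 13 (INT 0): INT 0 arrives: push (IRQ2, PC=0), enter IRQ0 at PC=0 (depth now 2)
Event 14 (EXEC): [IRQ0] PC=0: DEC 4 -> ACC=4
Event 15 (EXEC): [IRQ0] PC=1: IRET -> resume IRQ2 at PC=0 (depth now 1)
Event 16 (EXEC): [IRQ2] PC=0: DEC 4 -> ACC=0
Event 17 (EXEC): [IRQ2] PC=1: DEC 4 -> ACC=-4
Event 18 (EXEC): [IRQ2] PC=2: IRET -> resume MAIN at PC=3 (depth now 0)
Event 19 (EXEC): [MAIN] PC=3: NOP
Event 20 (EXEC): [MAIN] PC=4: HALT

Answer: -4 MAIN 0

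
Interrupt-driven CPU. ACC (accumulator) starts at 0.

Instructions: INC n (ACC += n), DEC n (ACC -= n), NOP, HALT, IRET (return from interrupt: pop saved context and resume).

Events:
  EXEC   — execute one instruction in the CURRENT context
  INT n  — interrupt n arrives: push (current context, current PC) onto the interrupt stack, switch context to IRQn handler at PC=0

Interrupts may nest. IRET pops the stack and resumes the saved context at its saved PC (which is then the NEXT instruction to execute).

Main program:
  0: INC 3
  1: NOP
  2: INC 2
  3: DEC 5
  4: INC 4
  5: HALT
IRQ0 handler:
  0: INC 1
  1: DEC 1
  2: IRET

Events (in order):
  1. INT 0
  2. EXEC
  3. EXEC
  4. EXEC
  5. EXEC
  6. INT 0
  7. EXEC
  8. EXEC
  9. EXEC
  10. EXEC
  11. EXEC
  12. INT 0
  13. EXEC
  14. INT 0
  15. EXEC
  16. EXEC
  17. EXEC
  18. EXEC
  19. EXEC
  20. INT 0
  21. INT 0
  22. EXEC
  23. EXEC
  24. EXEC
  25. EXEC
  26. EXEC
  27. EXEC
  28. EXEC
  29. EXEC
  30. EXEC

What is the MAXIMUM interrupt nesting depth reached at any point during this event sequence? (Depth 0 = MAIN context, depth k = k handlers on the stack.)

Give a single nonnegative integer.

Event 1 (INT 0): INT 0 arrives: push (MAIN, PC=0), enter IRQ0 at PC=0 (depth now 1) [depth=1]
Event 2 (EXEC): [IRQ0] PC=0: INC 1 -> ACC=1 [depth=1]
Event 3 (EXEC): [IRQ0] PC=1: DEC 1 -> ACC=0 [depth=1]
Event 4 (EXEC): [IRQ0] PC=2: IRET -> resume MAIN at PC=0 (depth now 0) [depth=0]
Event 5 (EXEC): [MAIN] PC=0: INC 3 -> ACC=3 [depth=0]
Event 6 (INT 0): INT 0 arrives: push (MAIN, PC=1), enter IRQ0 at PC=0 (depth now 1) [depth=1]
Event 7 (EXEC): [IRQ0] PC=0: INC 1 -> ACC=4 [depth=1]
Event 8 (EXEC): [IRQ0] PC=1: DEC 1 -> ACC=3 [depth=1]
Event 9 (EXEC): [IRQ0] PC=2: IRET -> resume MAIN at PC=1 (depth now 0) [depth=0]
Event 10 (EXEC): [MAIN] PC=1: NOP [depth=0]
Event 11 (EXEC): [MAIN] PC=2: INC 2 -> ACC=5 [depth=0]
Event 12 (INT 0): INT 0 arrives: push (MAIN, PC=3), enter IRQ0 at PC=0 (depth now 1) [depth=1]
Event 13 (EXEC): [IRQ0] PC=0: INC 1 -> ACC=6 [depth=1]
Event 14 (INT 0): INT 0 arrives: push (IRQ0, PC=1), enter IRQ0 at PC=0 (depth now 2) [depth=2]
Event 15 (EXEC): [IRQ0] PC=0: INC 1 -> ACC=7 [depth=2]
Event 16 (EXEC): [IRQ0] PC=1: DEC 1 -> ACC=6 [depth=2]
Event 17 (EXEC): [IRQ0] PC=2: IRET -> resume IRQ0 at PC=1 (depth now 1) [depth=1]
Event 18 (EXEC): [IRQ0] PC=1: DEC 1 -> ACC=5 [depth=1]
Event 19 (EXEC): [IRQ0] PC=2: IRET -> resume MAIN at PC=3 (depth now 0) [depth=0]
Event 20 (INT 0): INT 0 arrives: push (MAIN, PC=3), enter IRQ0 at PC=0 (depth now 1) [depth=1]
Event 21 (INT 0): INT 0 arrives: push (IRQ0, PC=0), enter IRQ0 at PC=0 (depth now 2) [depth=2]
Event 22 (EXEC): [IRQ0] PC=0: INC 1 -> ACC=6 [depth=2]
Event 23 (EXEC): [IRQ0] PC=1: DEC 1 -> ACC=5 [depth=2]
Event 24 (EXEC): [IRQ0] PC=2: IRET -> resume IRQ0 at PC=0 (depth now 1) [depth=1]
Event 25 (EXEC): [IRQ0] PC=0: INC 1 -> ACC=6 [depth=1]
Event 26 (EXEC): [IRQ0] PC=1: DEC 1 -> ACC=5 [depth=1]
Event 27 (EXEC): [IRQ0] PC=2: IRET -> resume MAIN at PC=3 (depth now 0) [depth=0]
Event 28 (EXEC): [MAIN] PC=3: DEC 5 -> ACC=0 [depth=0]
Event 29 (EXEC): [MAIN] PC=4: INC 4 -> ACC=4 [depth=0]
Event 30 (EXEC): [MAIN] PC=5: HALT [depth=0]
Max depth observed: 2

Answer: 2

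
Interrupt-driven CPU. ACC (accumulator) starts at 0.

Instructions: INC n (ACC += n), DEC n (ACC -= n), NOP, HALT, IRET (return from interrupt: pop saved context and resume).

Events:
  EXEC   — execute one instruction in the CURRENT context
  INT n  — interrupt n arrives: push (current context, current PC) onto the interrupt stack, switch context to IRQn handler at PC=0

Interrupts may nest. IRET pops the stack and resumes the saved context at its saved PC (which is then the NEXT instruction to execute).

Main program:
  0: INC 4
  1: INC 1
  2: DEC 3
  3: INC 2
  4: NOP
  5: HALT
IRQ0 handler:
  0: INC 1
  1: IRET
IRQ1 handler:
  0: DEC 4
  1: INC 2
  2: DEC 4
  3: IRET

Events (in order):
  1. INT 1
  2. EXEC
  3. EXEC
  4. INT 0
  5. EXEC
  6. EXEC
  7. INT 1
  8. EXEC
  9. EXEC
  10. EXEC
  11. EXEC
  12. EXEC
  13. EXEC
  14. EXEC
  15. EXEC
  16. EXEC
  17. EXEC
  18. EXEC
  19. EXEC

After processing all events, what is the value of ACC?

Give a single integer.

Answer: -7

Derivation:
Event 1 (INT 1): INT 1 arrives: push (MAIN, PC=0), enter IRQ1 at PC=0 (depth now 1)
Event 2 (EXEC): [IRQ1] PC=0: DEC 4 -> ACC=-4
Event 3 (EXEC): [IRQ1] PC=1: INC 2 -> ACC=-2
Event 4 (INT 0): INT 0 arrives: push (IRQ1, PC=2), enter IRQ0 at PC=0 (depth now 2)
Event 5 (EXEC): [IRQ0] PC=0: INC 1 -> ACC=-1
Event 6 (EXEC): [IRQ0] PC=1: IRET -> resume IRQ1 at PC=2 (depth now 1)
Event 7 (INT 1): INT 1 arrives: push (IRQ1, PC=2), enter IRQ1 at PC=0 (depth now 2)
Event 8 (EXEC): [IRQ1] PC=0: DEC 4 -> ACC=-5
Event 9 (EXEC): [IRQ1] PC=1: INC 2 -> ACC=-3
Event 10 (EXEC): [IRQ1] PC=2: DEC 4 -> ACC=-7
Event 11 (EXEC): [IRQ1] PC=3: IRET -> resume IRQ1 at PC=2 (depth now 1)
Event 12 (EXEC): [IRQ1] PC=2: DEC 4 -> ACC=-11
Event 13 (EXEC): [IRQ1] PC=3: IRET -> resume MAIN at PC=0 (depth now 0)
Event 14 (EXEC): [MAIN] PC=0: INC 4 -> ACC=-7
Event 15 (EXEC): [MAIN] PC=1: INC 1 -> ACC=-6
Event 16 (EXEC): [MAIN] PC=2: DEC 3 -> ACC=-9
Event 17 (EXEC): [MAIN] PC=3: INC 2 -> ACC=-7
Event 18 (EXEC): [MAIN] PC=4: NOP
Event 19 (EXEC): [MAIN] PC=5: HALT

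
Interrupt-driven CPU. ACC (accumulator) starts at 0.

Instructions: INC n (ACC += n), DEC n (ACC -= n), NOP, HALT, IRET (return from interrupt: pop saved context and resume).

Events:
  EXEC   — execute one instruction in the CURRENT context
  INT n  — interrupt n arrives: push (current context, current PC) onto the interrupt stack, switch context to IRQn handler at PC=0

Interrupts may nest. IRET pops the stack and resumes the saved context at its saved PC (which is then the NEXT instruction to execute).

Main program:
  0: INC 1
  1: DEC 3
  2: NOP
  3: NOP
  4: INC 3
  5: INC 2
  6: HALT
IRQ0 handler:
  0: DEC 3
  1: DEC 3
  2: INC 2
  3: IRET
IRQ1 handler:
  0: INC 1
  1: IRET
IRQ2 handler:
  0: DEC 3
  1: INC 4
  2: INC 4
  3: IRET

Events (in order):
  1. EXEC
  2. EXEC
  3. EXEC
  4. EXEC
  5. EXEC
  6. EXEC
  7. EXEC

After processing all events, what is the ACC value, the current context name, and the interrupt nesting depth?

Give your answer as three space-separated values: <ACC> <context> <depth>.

Event 1 (EXEC): [MAIN] PC=0: INC 1 -> ACC=1
Event 2 (EXEC): [MAIN] PC=1: DEC 3 -> ACC=-2
Event 3 (EXEC): [MAIN] PC=2: NOP
Event 4 (EXEC): [MAIN] PC=3: NOP
Event 5 (EXEC): [MAIN] PC=4: INC 3 -> ACC=1
Event 6 (EXEC): [MAIN] PC=5: INC 2 -> ACC=3
Event 7 (EXEC): [MAIN] PC=6: HALT

Answer: 3 MAIN 0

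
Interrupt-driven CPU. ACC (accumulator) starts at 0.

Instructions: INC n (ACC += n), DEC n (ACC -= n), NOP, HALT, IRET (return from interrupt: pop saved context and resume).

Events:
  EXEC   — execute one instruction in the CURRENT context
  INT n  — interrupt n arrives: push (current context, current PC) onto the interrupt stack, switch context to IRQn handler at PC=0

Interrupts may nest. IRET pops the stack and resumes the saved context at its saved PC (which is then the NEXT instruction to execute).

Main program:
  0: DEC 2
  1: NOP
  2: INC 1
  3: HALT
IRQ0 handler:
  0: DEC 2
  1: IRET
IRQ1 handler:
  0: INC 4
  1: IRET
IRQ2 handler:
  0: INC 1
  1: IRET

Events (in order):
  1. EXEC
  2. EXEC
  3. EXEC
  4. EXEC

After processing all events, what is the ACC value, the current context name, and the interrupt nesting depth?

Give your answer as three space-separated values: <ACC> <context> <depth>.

Answer: -1 MAIN 0

Derivation:
Event 1 (EXEC): [MAIN] PC=0: DEC 2 -> ACC=-2
Event 2 (EXEC): [MAIN] PC=1: NOP
Event 3 (EXEC): [MAIN] PC=2: INC 1 -> ACC=-1
Event 4 (EXEC): [MAIN] PC=3: HALT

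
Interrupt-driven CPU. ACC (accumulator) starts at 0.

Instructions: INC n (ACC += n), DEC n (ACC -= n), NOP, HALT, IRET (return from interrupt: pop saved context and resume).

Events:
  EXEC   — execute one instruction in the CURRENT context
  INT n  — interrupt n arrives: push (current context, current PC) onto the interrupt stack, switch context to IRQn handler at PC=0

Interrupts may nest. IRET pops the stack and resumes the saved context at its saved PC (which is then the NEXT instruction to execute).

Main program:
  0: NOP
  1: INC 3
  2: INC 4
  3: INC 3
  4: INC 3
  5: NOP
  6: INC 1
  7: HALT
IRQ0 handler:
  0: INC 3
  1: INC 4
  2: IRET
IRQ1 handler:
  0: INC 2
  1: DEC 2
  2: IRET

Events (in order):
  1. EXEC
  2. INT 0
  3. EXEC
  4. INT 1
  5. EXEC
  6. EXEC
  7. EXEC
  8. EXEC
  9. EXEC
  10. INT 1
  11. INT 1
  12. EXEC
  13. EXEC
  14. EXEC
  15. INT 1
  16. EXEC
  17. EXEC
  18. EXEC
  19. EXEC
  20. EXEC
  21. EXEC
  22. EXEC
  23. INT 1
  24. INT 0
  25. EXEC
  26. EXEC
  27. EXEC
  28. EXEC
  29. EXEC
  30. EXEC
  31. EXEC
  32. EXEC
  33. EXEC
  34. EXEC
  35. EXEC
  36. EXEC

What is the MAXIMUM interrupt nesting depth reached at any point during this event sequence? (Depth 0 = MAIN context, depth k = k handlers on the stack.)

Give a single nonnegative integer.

Event 1 (EXEC): [MAIN] PC=0: NOP [depth=0]
Event 2 (INT 0): INT 0 arrives: push (MAIN, PC=1), enter IRQ0 at PC=0 (depth now 1) [depth=1]
Event 3 (EXEC): [IRQ0] PC=0: INC 3 -> ACC=3 [depth=1]
Event 4 (INT 1): INT 1 arrives: push (IRQ0, PC=1), enter IRQ1 at PC=0 (depth now 2) [depth=2]
Event 5 (EXEC): [IRQ1] PC=0: INC 2 -> ACC=5 [depth=2]
Event 6 (EXEC): [IRQ1] PC=1: DEC 2 -> ACC=3 [depth=2]
Event 7 (EXEC): [IRQ1] PC=2: IRET -> resume IRQ0 at PC=1 (depth now 1) [depth=1]
Event 8 (EXEC): [IRQ0] PC=1: INC 4 -> ACC=7 [depth=1]
Event 9 (EXEC): [IRQ0] PC=2: IRET -> resume MAIN at PC=1 (depth now 0) [depth=0]
Event 10 (INT 1): INT 1 arrives: push (MAIN, PC=1), enter IRQ1 at PC=0 (depth now 1) [depth=1]
Event 11 (INT 1): INT 1 arrives: push (IRQ1, PC=0), enter IRQ1 at PC=0 (depth now 2) [depth=2]
Event 12 (EXEC): [IRQ1] PC=0: INC 2 -> ACC=9 [depth=2]
Event 13 (EXEC): [IRQ1] PC=1: DEC 2 -> ACC=7 [depth=2]
Event 14 (EXEC): [IRQ1] PC=2: IRET -> resume IRQ1 at PC=0 (depth now 1) [depth=1]
Event 15 (INT 1): INT 1 arrives: push (IRQ1, PC=0), enter IRQ1 at PC=0 (depth now 2) [depth=2]
Event 16 (EXEC): [IRQ1] PC=0: INC 2 -> ACC=9 [depth=2]
Event 17 (EXEC): [IRQ1] PC=1: DEC 2 -> ACC=7 [depth=2]
Event 18 (EXEC): [IRQ1] PC=2: IRET -> resume IRQ1 at PC=0 (depth now 1) [depth=1]
Event 19 (EXEC): [IRQ1] PC=0: INC 2 -> ACC=9 [depth=1]
Event 20 (EXEC): [IRQ1] PC=1: DEC 2 -> ACC=7 [depth=1]
Event 21 (EXEC): [IRQ1] PC=2: IRET -> resume MAIN at PC=1 (depth now 0) [depth=0]
Event 22 (EXEC): [MAIN] PC=1: INC 3 -> ACC=10 [depth=0]
Event 23 (INT 1): INT 1 arrives: push (MAIN, PC=2), enter IRQ1 at PC=0 (depth now 1) [depth=1]
Event 24 (INT 0): INT 0 arrives: push (IRQ1, PC=0), enter IRQ0 at PC=0 (depth now 2) [depth=2]
Event 25 (EXEC): [IRQ0] PC=0: INC 3 -> ACC=13 [depth=2]
Event 26 (EXEC): [IRQ0] PC=1: INC 4 -> ACC=17 [depth=2]
Event 27 (EXEC): [IRQ0] PC=2: IRET -> resume IRQ1 at PC=0 (depth now 1) [depth=1]
Event 28 (EXEC): [IRQ1] PC=0: INC 2 -> ACC=19 [depth=1]
Event 29 (EXEC): [IRQ1] PC=1: DEC 2 -> ACC=17 [depth=1]
Event 30 (EXEC): [IRQ1] PC=2: IRET -> resume MAIN at PC=2 (depth now 0) [depth=0]
Event 31 (EXEC): [MAIN] PC=2: INC 4 -> ACC=21 [depth=0]
Event 32 (EXEC): [MAIN] PC=3: INC 3 -> ACC=24 [depth=0]
Event 33 (EXEC): [MAIN] PC=4: INC 3 -> ACC=27 [depth=0]
Event 34 (EXEC): [MAIN] PC=5: NOP [depth=0]
Event 35 (EXEC): [MAIN] PC=6: INC 1 -> ACC=28 [depth=0]
Event 36 (EXEC): [MAIN] PC=7: HALT [depth=0]
Max depth observed: 2

Answer: 2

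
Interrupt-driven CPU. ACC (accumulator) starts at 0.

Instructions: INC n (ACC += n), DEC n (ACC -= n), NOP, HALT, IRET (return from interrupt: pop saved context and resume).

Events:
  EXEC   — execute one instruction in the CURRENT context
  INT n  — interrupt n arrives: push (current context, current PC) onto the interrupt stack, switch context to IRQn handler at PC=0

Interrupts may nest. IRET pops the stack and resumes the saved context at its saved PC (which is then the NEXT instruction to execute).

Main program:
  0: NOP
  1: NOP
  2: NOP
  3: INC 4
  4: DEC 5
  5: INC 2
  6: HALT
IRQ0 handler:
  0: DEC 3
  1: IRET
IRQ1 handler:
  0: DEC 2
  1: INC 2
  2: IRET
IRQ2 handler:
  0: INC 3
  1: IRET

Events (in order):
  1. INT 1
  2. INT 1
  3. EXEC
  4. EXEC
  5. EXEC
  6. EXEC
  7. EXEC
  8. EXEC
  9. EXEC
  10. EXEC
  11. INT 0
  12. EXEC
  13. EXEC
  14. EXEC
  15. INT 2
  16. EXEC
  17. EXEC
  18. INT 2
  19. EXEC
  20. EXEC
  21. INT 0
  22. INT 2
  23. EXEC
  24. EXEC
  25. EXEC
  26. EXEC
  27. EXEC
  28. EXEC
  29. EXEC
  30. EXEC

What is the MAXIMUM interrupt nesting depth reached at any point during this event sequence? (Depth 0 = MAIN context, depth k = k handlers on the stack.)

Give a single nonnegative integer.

Event 1 (INT 1): INT 1 arrives: push (MAIN, PC=0), enter IRQ1 at PC=0 (depth now 1) [depth=1]
Event 2 (INT 1): INT 1 arrives: push (IRQ1, PC=0), enter IRQ1 at PC=0 (depth now 2) [depth=2]
Event 3 (EXEC): [IRQ1] PC=0: DEC 2 -> ACC=-2 [depth=2]
Event 4 (EXEC): [IRQ1] PC=1: INC 2 -> ACC=0 [depth=2]
Event 5 (EXEC): [IRQ1] PC=2: IRET -> resume IRQ1 at PC=0 (depth now 1) [depth=1]
Event 6 (EXEC): [IRQ1] PC=0: DEC 2 -> ACC=-2 [depth=1]
Event 7 (EXEC): [IRQ1] PC=1: INC 2 -> ACC=0 [depth=1]
Event 8 (EXEC): [IRQ1] PC=2: IRET -> resume MAIN at PC=0 (depth now 0) [depth=0]
Event 9 (EXEC): [MAIN] PC=0: NOP [depth=0]
Event 10 (EXEC): [MAIN] PC=1: NOP [depth=0]
Event 11 (INT 0): INT 0 arrives: push (MAIN, PC=2), enter IRQ0 at PC=0 (depth now 1) [depth=1]
Event 12 (EXEC): [IRQ0] PC=0: DEC 3 -> ACC=-3 [depth=1]
Event 13 (EXEC): [IRQ0] PC=1: IRET -> resume MAIN at PC=2 (depth now 0) [depth=0]
Event 14 (EXEC): [MAIN] PC=2: NOP [depth=0]
Event 15 (INT 2): INT 2 arrives: push (MAIN, PC=3), enter IRQ2 at PC=0 (depth now 1) [depth=1]
Event 16 (EXEC): [IRQ2] PC=0: INC 3 -> ACC=0 [depth=1]
Event 17 (EXEC): [IRQ2] PC=1: IRET -> resume MAIN at PC=3 (depth now 0) [depth=0]
Event 18 (INT 2): INT 2 arrives: push (MAIN, PC=3), enter IRQ2 at PC=0 (depth now 1) [depth=1]
Event 19 (EXEC): [IRQ2] PC=0: INC 3 -> ACC=3 [depth=1]
Event 20 (EXEC): [IRQ2] PC=1: IRET -> resume MAIN at PC=3 (depth now 0) [depth=0]
Event 21 (INT 0): INT 0 arrives: push (MAIN, PC=3), enter IRQ0 at PC=0 (depth now 1) [depth=1]
Event 22 (INT 2): INT 2 arrives: push (IRQ0, PC=0), enter IRQ2 at PC=0 (depth now 2) [depth=2]
Event 23 (EXEC): [IRQ2] PC=0: INC 3 -> ACC=6 [depth=2]
Event 24 (EXEC): [IRQ2] PC=1: IRET -> resume IRQ0 at PC=0 (depth now 1) [depth=1]
Event 25 (EXEC): [IRQ0] PC=0: DEC 3 -> ACC=3 [depth=1]
Event 26 (EXEC): [IRQ0] PC=1: IRET -> resume MAIN at PC=3 (depth now 0) [depth=0]
Event 27 (EXEC): [MAIN] PC=3: INC 4 -> ACC=7 [depth=0]
Event 28 (EXEC): [MAIN] PC=4: DEC 5 -> ACC=2 [depth=0]
Event 29 (EXEC): [MAIN] PC=5: INC 2 -> ACC=4 [depth=0]
Event 30 (EXEC): [MAIN] PC=6: HALT [depth=0]
Max depth observed: 2

Answer: 2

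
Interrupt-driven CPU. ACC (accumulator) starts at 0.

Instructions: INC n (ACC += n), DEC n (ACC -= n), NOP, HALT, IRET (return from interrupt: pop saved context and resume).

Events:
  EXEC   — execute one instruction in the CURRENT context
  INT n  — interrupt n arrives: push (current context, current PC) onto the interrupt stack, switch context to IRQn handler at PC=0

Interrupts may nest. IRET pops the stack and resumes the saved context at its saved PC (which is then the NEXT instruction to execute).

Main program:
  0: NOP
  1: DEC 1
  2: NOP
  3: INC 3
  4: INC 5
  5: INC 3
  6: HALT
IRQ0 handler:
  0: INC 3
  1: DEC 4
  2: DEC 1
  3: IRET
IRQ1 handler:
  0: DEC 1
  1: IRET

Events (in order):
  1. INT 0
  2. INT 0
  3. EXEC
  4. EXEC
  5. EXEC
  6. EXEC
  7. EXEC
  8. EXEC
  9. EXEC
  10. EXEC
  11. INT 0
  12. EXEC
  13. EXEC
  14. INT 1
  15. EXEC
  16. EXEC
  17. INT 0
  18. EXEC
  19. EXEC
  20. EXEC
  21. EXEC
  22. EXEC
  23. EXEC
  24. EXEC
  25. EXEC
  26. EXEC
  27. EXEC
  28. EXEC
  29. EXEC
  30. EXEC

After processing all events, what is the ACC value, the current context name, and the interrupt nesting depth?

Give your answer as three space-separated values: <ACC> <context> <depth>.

Answer: 1 MAIN 0

Derivation:
Event 1 (INT 0): INT 0 arrives: push (MAIN, PC=0), enter IRQ0 at PC=0 (depth now 1)
Event 2 (INT 0): INT 0 arrives: push (IRQ0, PC=0), enter IRQ0 at PC=0 (depth now 2)
Event 3 (EXEC): [IRQ0] PC=0: INC 3 -> ACC=3
Event 4 (EXEC): [IRQ0] PC=1: DEC 4 -> ACC=-1
Event 5 (EXEC): [IRQ0] PC=2: DEC 1 -> ACC=-2
Event 6 (EXEC): [IRQ0] PC=3: IRET -> resume IRQ0 at PC=0 (depth now 1)
Event 7 (EXEC): [IRQ0] PC=0: INC 3 -> ACC=1
Event 8 (EXEC): [IRQ0] PC=1: DEC 4 -> ACC=-3
Event 9 (EXEC): [IRQ0] PC=2: DEC 1 -> ACC=-4
Event 10 (EXEC): [IRQ0] PC=3: IRET -> resume MAIN at PC=0 (depth now 0)
Event 11 (INT 0): INT 0 arrives: push (MAIN, PC=0), enter IRQ0 at PC=0 (depth now 1)
Event 12 (EXEC): [IRQ0] PC=0: INC 3 -> ACC=-1
Event 13 (EXEC): [IRQ0] PC=1: DEC 4 -> ACC=-5
Event 14 (INT 1): INT 1 arrives: push (IRQ0, PC=2), enter IRQ1 at PC=0 (depth now 2)
Event 15 (EXEC): [IRQ1] PC=0: DEC 1 -> ACC=-6
Event 16 (EXEC): [IRQ1] PC=1: IRET -> resume IRQ0 at PC=2 (depth now 1)
Event 17 (INT 0): INT 0 arrives: push (IRQ0, PC=2), enter IRQ0 at PC=0 (depth now 2)
Event 18 (EXEC): [IRQ0] PC=0: INC 3 -> ACC=-3
Event 19 (EXEC): [IRQ0] PC=1: DEC 4 -> ACC=-7
Event 20 (EXEC): [IRQ0] PC=2: DEC 1 -> ACC=-8
Event 21 (EXEC): [IRQ0] PC=3: IRET -> resume IRQ0 at PC=2 (depth now 1)
Event 22 (EXEC): [IRQ0] PC=2: DEC 1 -> ACC=-9
Event 23 (EXEC): [IRQ0] PC=3: IRET -> resume MAIN at PC=0 (depth now 0)
Event 24 (EXEC): [MAIN] PC=0: NOP
Event 25 (EXEC): [MAIN] PC=1: DEC 1 -> ACC=-10
Event 26 (EXEC): [MAIN] PC=2: NOP
Event 27 (EXEC): [MAIN] PC=3: INC 3 -> ACC=-7
Event 28 (EXEC): [MAIN] PC=4: INC 5 -> ACC=-2
Event 29 (EXEC): [MAIN] PC=5: INC 3 -> ACC=1
Event 30 (EXEC): [MAIN] PC=6: HALT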